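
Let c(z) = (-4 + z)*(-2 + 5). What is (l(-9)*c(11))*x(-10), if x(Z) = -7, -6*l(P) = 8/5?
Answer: 196/5 ≈ 39.200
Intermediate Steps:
l(P) = -4/15 (l(P) = -4/(3*5) = -⅙*8/5 = -4/15)
c(z) = -12 + 3*z (c(z) = (-4 + z)*3 = -12 + 3*z)
(l(-9)*c(11))*x(-10) = -4*(-12 + 3*11)/15*(-7) = -4*(-12 + 33)/15*(-7) = -4/15*21*(-7) = -28/5*(-7) = 196/5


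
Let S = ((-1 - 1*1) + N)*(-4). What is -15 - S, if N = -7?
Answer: -51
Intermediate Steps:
S = 36 (S = ((-1 - 1*1) - 7)*(-4) = ((-1 - 1) - 7)*(-4) = (-2 - 7)*(-4) = -9*(-4) = 36)
-15 - S = -15 - 1*36 = -15 - 36 = -51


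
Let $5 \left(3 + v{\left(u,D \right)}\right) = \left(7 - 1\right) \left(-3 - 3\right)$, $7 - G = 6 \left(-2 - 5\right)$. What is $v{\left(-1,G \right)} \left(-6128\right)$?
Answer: $\frac{312528}{5} \approx 62506.0$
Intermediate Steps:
$G = 49$ ($G = 7 - 6 \left(-2 - 5\right) = 7 - 6 \left(-7\right) = 7 - -42 = 7 + 42 = 49$)
$v{\left(u,D \right)} = - \frac{51}{5}$ ($v{\left(u,D \right)} = -3 + \frac{\left(7 - 1\right) \left(-3 - 3\right)}{5} = -3 + \frac{6 \left(-6\right)}{5} = -3 + \frac{1}{5} \left(-36\right) = -3 - \frac{36}{5} = - \frac{51}{5}$)
$v{\left(-1,G \right)} \left(-6128\right) = \left(- \frac{51}{5}\right) \left(-6128\right) = \frac{312528}{5}$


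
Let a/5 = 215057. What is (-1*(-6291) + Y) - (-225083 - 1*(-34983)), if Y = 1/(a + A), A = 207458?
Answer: 251919180514/1282743 ≈ 1.9639e+5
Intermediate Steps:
a = 1075285 (a = 5*215057 = 1075285)
Y = 1/1282743 (Y = 1/(1075285 + 207458) = 1/1282743 ≈ 7.7958e-7)
(-1*(-6291) + Y) - (-225083 - 1*(-34983)) = (-1*(-6291) + 1/1282743) - (-225083 - 1*(-34983)) = (6291 + 1/1282743) - (-225083 + 34983) = 8069736214/1282743 - 1*(-190100) = 8069736214/1282743 + 190100 = 251919180514/1282743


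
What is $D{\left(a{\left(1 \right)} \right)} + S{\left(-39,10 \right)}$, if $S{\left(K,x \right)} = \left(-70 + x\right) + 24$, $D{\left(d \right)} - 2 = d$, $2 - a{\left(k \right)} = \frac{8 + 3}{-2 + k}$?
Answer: $-21$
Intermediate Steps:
$a{\left(k \right)} = 2 - \frac{11}{-2 + k}$ ($a{\left(k \right)} = 2 - \frac{8 + 3}{-2 + k} = 2 - \frac{11}{-2 + k}$)
$D{\left(d \right)} = 2 + d$
$S{\left(K,x \right)} = -46 + x$
$D{\left(a{\left(1 \right)} \right)} + S{\left(-39,10 \right)} = \left(2 + \frac{-15 + 2 \cdot 1}{-2 + 1}\right) + \left(-46 + 10\right) = \left(2 + \frac{-15 + 2}{-1}\right) - 36 = \left(2 - -13\right) - 36 = \left(2 + 13\right) - 36 = 15 - 36 = -21$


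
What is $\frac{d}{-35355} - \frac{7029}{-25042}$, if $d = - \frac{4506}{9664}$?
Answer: $\frac{200143027511}{713009847520} \approx 0.2807$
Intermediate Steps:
$d = - \frac{2253}{4832}$ ($d = \left(-4506\right) \frac{1}{9664} = - \frac{2253}{4832} \approx -0.46627$)
$\frac{d}{-35355} - \frac{7029}{-25042} = - \frac{2253}{4832 \left(-35355\right)} - \frac{7029}{-25042} = \left(- \frac{2253}{4832}\right) \left(- \frac{1}{35355}\right) - - \frac{7029}{25042} = \frac{751}{56945120} + \frac{7029}{25042} = \frac{200143027511}{713009847520}$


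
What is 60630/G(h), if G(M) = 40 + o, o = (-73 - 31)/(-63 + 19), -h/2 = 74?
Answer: 333465/233 ≈ 1431.2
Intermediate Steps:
h = -148 (h = -2*74 = -148)
o = 26/11 (o = -104/(-44) = -104*(-1/44) = 26/11 ≈ 2.3636)
G(M) = 466/11 (G(M) = 40 + 26/11 = 466/11)
60630/G(h) = 60630/(466/11) = 60630*(11/466) = 333465/233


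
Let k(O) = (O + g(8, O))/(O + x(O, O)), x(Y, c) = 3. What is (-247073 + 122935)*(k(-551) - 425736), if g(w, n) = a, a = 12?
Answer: 14480870810441/274 ≈ 5.2850e+10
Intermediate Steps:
g(w, n) = 12
k(O) = (12 + O)/(3 + O) (k(O) = (O + 12)/(O + 3) = (12 + O)/(3 + O))
(-247073 + 122935)*(k(-551) - 425736) = (-247073 + 122935)*((12 - 551)/(3 - 551) - 425736) = -124138*(-539/(-548) - 425736) = -124138*(-1/548*(-539) - 425736) = -124138*(539/548 - 425736) = -124138*(-233302789/548) = 14480870810441/274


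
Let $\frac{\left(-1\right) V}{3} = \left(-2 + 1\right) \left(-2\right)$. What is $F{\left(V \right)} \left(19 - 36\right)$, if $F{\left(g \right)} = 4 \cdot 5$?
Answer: $-340$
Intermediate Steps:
$V = -6$ ($V = - 3 \left(-2 + 1\right) \left(-2\right) = - 3 \left(\left(-1\right) \left(-2\right)\right) = \left(-3\right) 2 = -6$)
$F{\left(g \right)} = 20$
$F{\left(V \right)} \left(19 - 36\right) = 20 \left(19 - 36\right) = 20 \left(-17\right) = -340$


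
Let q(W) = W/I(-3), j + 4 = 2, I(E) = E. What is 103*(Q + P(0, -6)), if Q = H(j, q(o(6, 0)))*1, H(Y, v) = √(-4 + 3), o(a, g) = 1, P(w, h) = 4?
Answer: 412 + 103*I ≈ 412.0 + 103.0*I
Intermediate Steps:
j = -2 (j = -4 + 2 = -2)
q(W) = -W/3 (q(W) = W/(-3) = W*(-⅓) = -W/3)
H(Y, v) = I (H(Y, v) = √(-1) = I)
Q = I (Q = I*1 = I ≈ 1.0*I)
103*(Q + P(0, -6)) = 103*(I + 4) = 103*(4 + I) = 412 + 103*I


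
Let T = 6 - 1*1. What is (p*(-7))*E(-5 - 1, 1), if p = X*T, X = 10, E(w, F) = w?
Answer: 2100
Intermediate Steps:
T = 5 (T = 6 - 1 = 5)
p = 50 (p = 10*5 = 50)
(p*(-7))*E(-5 - 1, 1) = (50*(-7))*(-5 - 1) = -350*(-6) = 2100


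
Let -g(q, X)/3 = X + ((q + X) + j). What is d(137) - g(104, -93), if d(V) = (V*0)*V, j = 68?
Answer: -42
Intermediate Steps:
d(V) = 0 (d(V) = 0*V = 0)
g(q, X) = -204 - 6*X - 3*q (g(q, X) = -3*(X + ((q + X) + 68)) = -3*(X + ((X + q) + 68)) = -3*(X + (68 + X + q)) = -3*(68 + q + 2*X) = -204 - 6*X - 3*q)
d(137) - g(104, -93) = 0 - (-204 - 6*(-93) - 3*104) = 0 - (-204 + 558 - 312) = 0 - 1*42 = 0 - 42 = -42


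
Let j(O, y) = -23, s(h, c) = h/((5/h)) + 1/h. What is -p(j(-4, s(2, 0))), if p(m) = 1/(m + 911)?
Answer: -1/888 ≈ -0.0011261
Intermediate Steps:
s(h, c) = 1/h + h²/5 (s(h, c) = h*(h/5) + 1/h = h²/5 + 1/h = 1/h + h²/5)
p(m) = 1/(911 + m)
-p(j(-4, s(2, 0))) = -1/(911 - 23) = -1/888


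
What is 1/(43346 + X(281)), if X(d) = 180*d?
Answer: 1/93926 ≈ 1.0647e-5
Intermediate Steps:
1/(43346 + X(281)) = 1/(43346 + 180*281) = 1/(43346 + 50580) = 1/93926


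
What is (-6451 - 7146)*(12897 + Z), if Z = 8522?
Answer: -291234143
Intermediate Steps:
(-6451 - 7146)*(12897 + Z) = (-6451 - 7146)*(12897 + 8522) = -13597*21419 = -291234143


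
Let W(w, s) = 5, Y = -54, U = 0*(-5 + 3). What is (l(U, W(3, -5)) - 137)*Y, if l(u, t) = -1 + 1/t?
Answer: 37206/5 ≈ 7441.2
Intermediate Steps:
U = 0 (U = 0*(-2) = 0)
(l(U, W(3, -5)) - 137)*Y = ((1 - 1*5)/5 - 137)*(-54) = ((1 - 5)/5 - 137)*(-54) = ((1/5)*(-4) - 137)*(-54) = (-4/5 - 137)*(-54) = -689/5*(-54) = 37206/5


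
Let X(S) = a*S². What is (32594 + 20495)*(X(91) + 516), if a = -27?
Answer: -11842616319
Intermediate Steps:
X(S) = -27*S²
(32594 + 20495)*(X(91) + 516) = (32594 + 20495)*(-27*91² + 516) = 53089*(-27*8281 + 516) = 53089*(-223587 + 516) = 53089*(-223071) = -11842616319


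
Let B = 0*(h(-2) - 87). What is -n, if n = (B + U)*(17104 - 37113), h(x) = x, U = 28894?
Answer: 578140046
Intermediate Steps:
B = 0 (B = 0*(-2 - 87) = 0*(-89) = 0)
n = -578140046 (n = (0 + 28894)*(17104 - 37113) = 28894*(-20009) = -578140046)
-n = -1*(-578140046) = 578140046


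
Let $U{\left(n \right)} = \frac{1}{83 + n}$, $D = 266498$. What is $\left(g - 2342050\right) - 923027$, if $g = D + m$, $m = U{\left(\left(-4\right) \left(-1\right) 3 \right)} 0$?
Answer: $-2998579$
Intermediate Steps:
$m = 0$ ($m = \frac{1}{83 + \left(-4\right) \left(-1\right) 3} \cdot 0 = \frac{1}{83 + 4 \cdot 3} \cdot 0 = \frac{1}{83 + 12} \cdot 0 = \frac{1}{95} \cdot 0 = 0$)
$g = 266498$ ($g = 266498 + 0 = 266498$)
$\left(g - 2342050\right) - 923027 = \left(266498 - 2342050\right) - 923027 = -2075552 - 923027 = -2998579$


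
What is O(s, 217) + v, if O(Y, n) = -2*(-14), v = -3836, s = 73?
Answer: -3808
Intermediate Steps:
O(Y, n) = 28
O(s, 217) + v = 28 - 3836 = -3808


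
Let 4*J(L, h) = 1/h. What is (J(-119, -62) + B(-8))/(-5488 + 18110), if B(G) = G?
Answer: -1985/3130256 ≈ -0.00063413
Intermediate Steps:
J(L, h) = 1/(4*h)
(J(-119, -62) + B(-8))/(-5488 + 18110) = ((1/4)/(-62) - 8)/(-5488 + 18110) = ((1/4)*(-1/62) - 8)/12622 = (-1/248 - 8)*(1/12622) = -1985/248*1/12622 = -1985/3130256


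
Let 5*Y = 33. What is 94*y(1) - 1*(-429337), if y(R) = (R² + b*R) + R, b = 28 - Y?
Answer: 2157683/5 ≈ 4.3154e+5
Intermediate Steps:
Y = 33/5 (Y = (⅕)*33 = 33/5 ≈ 6.6000)
b = 107/5 (b = 28 - 1*33/5 = 28 - 33/5 = 107/5 ≈ 21.400)
y(R) = R² + 112*R/5 (y(R) = (R² + 107*R/5) + R = R² + 112*R/5)
94*y(1) - 1*(-429337) = 94*((⅕)*1*(112 + 5*1)) - 1*(-429337) = 94*((⅕)*1*(112 + 5)) + 429337 = 94*((⅕)*1*117) + 429337 = 94*(117/5) + 429337 = 10998/5 + 429337 = 2157683/5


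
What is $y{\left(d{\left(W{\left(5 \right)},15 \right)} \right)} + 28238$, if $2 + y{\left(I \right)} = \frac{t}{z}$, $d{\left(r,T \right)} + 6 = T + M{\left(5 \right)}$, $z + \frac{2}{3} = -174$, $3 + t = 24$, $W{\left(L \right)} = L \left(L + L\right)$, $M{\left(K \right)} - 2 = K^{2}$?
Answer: $\frac{14795601}{524} \approx 28236.0$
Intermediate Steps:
$M{\left(K \right)} = 2 + K^{2}$
$W{\left(L \right)} = 2 L^{2}$ ($W{\left(L \right)} = L 2 L = 2 L^{2}$)
$t = 21$ ($t = -3 + 24 = 21$)
$z = - \frac{524}{3}$ ($z = - \frac{2}{3} - 174 = - \frac{524}{3} \approx -174.67$)
$d{\left(r,T \right)} = 21 + T$ ($d{\left(r,T \right)} = -6 + \left(T + \left(2 + 5^{2}\right)\right) = -6 + \left(T + \left(2 + 25\right)\right) = -6 + \left(T + 27\right) = -6 + \left(27 + T\right) = 21 + T$)
$y{\left(I \right)} = - \frac{1111}{524}$ ($y{\left(I \right)} = -2 + \frac{21}{- \frac{524}{3}} = -2 + 21 \left(- \frac{3}{524}\right) = -2 - \frac{63}{524} = - \frac{1111}{524}$)
$y{\left(d{\left(W{\left(5 \right)},15 \right)} \right)} + 28238 = - \frac{1111}{524} + 28238 = \frac{14795601}{524}$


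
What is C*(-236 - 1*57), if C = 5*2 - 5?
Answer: -1465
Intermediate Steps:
C = 5 (C = 10 - 5 = 5)
C*(-236 - 1*57) = 5*(-236 - 1*57) = 5*(-236 - 57) = 5*(-293) = -1465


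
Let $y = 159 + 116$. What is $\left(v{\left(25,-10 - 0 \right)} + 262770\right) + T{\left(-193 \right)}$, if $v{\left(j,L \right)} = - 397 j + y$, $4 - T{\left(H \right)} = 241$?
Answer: $252883$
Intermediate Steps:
$T{\left(H \right)} = -237$ ($T{\left(H \right)} = 4 - 241 = -237$)
$y = 275$
$v{\left(j,L \right)} = 275 - 397 j$ ($v{\left(j,L \right)} = - 397 j + 275 = 275 - 397 j$)
$\left(v{\left(25,-10 - 0 \right)} + 262770\right) + T{\left(-193 \right)} = \left(\left(275 - 9925\right) + 262770\right) - 237 = \left(-9650 + 262770\right) - 237 = 253120 - 237 = 252883$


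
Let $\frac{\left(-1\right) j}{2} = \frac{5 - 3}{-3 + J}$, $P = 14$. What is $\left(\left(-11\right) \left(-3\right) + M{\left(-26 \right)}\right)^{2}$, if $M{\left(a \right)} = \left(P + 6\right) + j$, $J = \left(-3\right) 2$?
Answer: $\frac{231361}{81} \approx 2856.3$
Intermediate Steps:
$J = -6$
$j = \frac{4}{9}$ ($j = - 2 \frac{5 - 3}{-3 - 6} = - 2 \frac{2}{-9} = - 2 \cdot 2 \left(- \frac{1}{9}\right) = \left(-2\right) \left(- \frac{2}{9}\right) = \frac{4}{9} \approx 0.44444$)
$M{\left(a \right)} = \frac{184}{9}$ ($M{\left(a \right)} = \left(14 + 6\right) + \frac{4}{9} = 20 + \frac{4}{9} = \frac{184}{9}$)
$\left(\left(-11\right) \left(-3\right) + M{\left(-26 \right)}\right)^{2} = \left(\left(-11\right) \left(-3\right) + \frac{184}{9}\right)^{2} = \left(33 + \frac{184}{9}\right)^{2} = \left(\frac{481}{9}\right)^{2} = \frac{231361}{81}$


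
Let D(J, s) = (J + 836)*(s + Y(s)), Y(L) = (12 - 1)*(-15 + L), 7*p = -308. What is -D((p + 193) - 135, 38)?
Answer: -247350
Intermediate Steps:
p = -44 (p = (⅐)*(-308) = -44)
Y(L) = -165 + 11*L (Y(L) = 11*(-15 + L) = -165 + 11*L)
D(J, s) = (-165 + 12*s)*(836 + J) (D(J, s) = (J + 836)*(s + (-165 + 11*s)) = (836 + J)*(-165 + 12*s) = (-165 + 12*s)*(836 + J))
-D((p + 193) - 135, 38) = -(-137940 - 165*((-44 + 193) - 135) + 10032*38 + 12*((-44 + 193) - 135)*38) = -(-137940 - 165*(149 - 135) + 381216 + 12*(149 - 135)*38) = -(-137940 - 165*14 + 381216 + 12*14*38) = -(-137940 - 2310 + 381216 + 6384) = -1*247350 = -247350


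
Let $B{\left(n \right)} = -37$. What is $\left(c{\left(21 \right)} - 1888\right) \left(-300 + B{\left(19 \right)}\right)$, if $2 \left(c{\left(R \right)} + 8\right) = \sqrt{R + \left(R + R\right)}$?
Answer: $638952 - \frac{1011 \sqrt{7}}{2} \approx 6.3762 \cdot 10^{5}$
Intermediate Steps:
$c{\left(R \right)} = -8 + \frac{\sqrt{3} \sqrt{R}}{2}$ ($c{\left(R \right)} = -8 + \frac{\sqrt{R + \left(R + R\right)}}{2} = -8 + \frac{\sqrt{R + 2 R}}{2} = -8 + \frac{\sqrt{3 R}}{2} = -8 + \frac{\sqrt{3} \sqrt{R}}{2}$)
$\left(c{\left(21 \right)} - 1888\right) \left(-300 + B{\left(19 \right)}\right) = \left(\left(-8 + \frac{\sqrt{3} \sqrt{21}}{2}\right) - 1888\right) \left(-300 - 37\right) = \left(\left(-8 + \frac{3 \sqrt{7}}{2}\right) - 1888\right) \left(-337\right) = \left(-1896 + \frac{3 \sqrt{7}}{2}\right) \left(-337\right) = 638952 - \frac{1011 \sqrt{7}}{2}$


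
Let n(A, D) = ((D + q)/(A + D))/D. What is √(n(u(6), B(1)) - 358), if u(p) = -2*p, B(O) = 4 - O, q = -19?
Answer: 5*I*√1158/9 ≈ 18.905*I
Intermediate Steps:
n(A, D) = (-19 + D)/(D*(A + D)) (n(A, D) = ((D - 19)/(A + D))/D = ((-19 + D)/(A + D))/D = (-19 + D)/(D*(A + D)))
√(n(u(6), B(1)) - 358) = √((-19 + (4 - 1*1))/((4 - 1*1)*(-2*6 + (4 - 1*1))) - 358) = √((-19 + (4 - 1))/((4 - 1)*(-12 + (4 - 1))) - 358) = √((-19 + 3)/(3*(-12 + 3)) - 358) = √((⅓)*(-16)/(-9) - 358) = √((⅓)*(-⅑)*(-16) - 358) = √(16/27 - 358) = √(-9650/27) = 5*I*√1158/9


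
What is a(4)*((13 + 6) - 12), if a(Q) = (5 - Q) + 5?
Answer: 42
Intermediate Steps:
a(Q) = 10 - Q
a(4)*((13 + 6) - 12) = (10 - 1*4)*((13 + 6) - 12) = (10 - 4)*(19 - 12) = 6*7 = 42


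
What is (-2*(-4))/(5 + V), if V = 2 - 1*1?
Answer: 4/3 ≈ 1.3333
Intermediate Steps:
V = 1 (V = 2 - 1 = 1)
(-2*(-4))/(5 + V) = (-2*(-4))/(5 + 1) = 8/6 = 8*(⅙) = 4/3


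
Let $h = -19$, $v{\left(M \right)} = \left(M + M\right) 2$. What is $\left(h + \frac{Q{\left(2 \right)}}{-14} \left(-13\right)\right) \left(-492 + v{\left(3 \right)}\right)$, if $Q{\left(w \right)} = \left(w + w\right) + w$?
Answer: $\frac{45120}{7} \approx 6445.7$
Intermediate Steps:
$Q{\left(w \right)} = 3 w$ ($Q{\left(w \right)} = 2 w + w = 3 w$)
$v{\left(M \right)} = 4 M$ ($v{\left(M \right)} = 2 M 2 = 4 M$)
$\left(h + \frac{Q{\left(2 \right)}}{-14} \left(-13\right)\right) \left(-492 + v{\left(3 \right)}\right) = \left(-19 + \frac{3 \cdot 2}{-14} \left(-13\right)\right) \left(-492 + 4 \cdot 3\right) = \left(-19 + 6 \left(- \frac{1}{14}\right) \left(-13\right)\right) \left(-492 + 12\right) = \left(-19 - - \frac{39}{7}\right) \left(-480\right) = \left(-19 + \frac{39}{7}\right) \left(-480\right) = \left(- \frac{94}{7}\right) \left(-480\right) = \frac{45120}{7}$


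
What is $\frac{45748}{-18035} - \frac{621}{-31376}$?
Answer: $- \frac{1424189513}{565866160} \approx -2.5168$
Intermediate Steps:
$\frac{45748}{-18035} - \frac{621}{-31376} = 45748 \left(- \frac{1}{18035}\right) - - \frac{621}{31376} = - \frac{45748}{18035} + \frac{621}{31376} = - \frac{1424189513}{565866160}$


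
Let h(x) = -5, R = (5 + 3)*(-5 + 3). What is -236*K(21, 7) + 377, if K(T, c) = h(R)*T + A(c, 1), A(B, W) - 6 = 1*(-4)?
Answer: 24685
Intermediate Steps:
A(B, W) = 2 (A(B, W) = 6 + 1*(-4) = 6 - 4 = 2)
R = -16 (R = 8*(-2) = -16)
K(T, c) = 2 - 5*T (K(T, c) = -5*T + 2 = 2 - 5*T)
-236*K(21, 7) + 377 = -236*(2 - 5*21) + 377 = -236*(2 - 105) + 377 = -236*(-103) + 377 = 24308 + 377 = 24685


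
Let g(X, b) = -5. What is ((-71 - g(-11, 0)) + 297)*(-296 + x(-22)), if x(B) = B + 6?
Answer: -72072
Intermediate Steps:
x(B) = 6 + B
((-71 - g(-11, 0)) + 297)*(-296 + x(-22)) = ((-71 - 1*(-5)) + 297)*(-296 + (6 - 22)) = ((-71 + 5) + 297)*(-296 - 16) = (-66 + 297)*(-312) = 231*(-312) = -72072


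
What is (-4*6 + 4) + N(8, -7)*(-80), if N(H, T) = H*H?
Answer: -5140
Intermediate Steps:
N(H, T) = H**2
(-4*6 + 4) + N(8, -7)*(-80) = (-4*6 + 4) + 8**2*(-80) = (-24 + 4) + 64*(-80) = -20 - 5120 = -5140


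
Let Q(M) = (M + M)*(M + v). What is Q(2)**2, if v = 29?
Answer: 15376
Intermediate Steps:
Q(M) = 2*M*(29 + M) (Q(M) = (M + M)*(M + 29) = (2*M)*(29 + M) = 2*M*(29 + M))
Q(2)**2 = (2*2*(29 + 2))**2 = (2*2*31)**2 = 124**2 = 15376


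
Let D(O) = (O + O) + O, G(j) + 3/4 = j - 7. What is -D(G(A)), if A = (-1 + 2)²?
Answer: 81/4 ≈ 20.250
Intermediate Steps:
A = 1 (A = 1² = 1)
G(j) = -31/4 + j (G(j) = -¾ + (j - 7) = -¾ + (-7 + j) = -31/4 + j)
D(O) = 3*O (D(O) = 2*O + O = 3*O)
-D(G(A)) = -3*(-31/4 + 1) = -3*(-27)/4 = -1*(-81/4) = 81/4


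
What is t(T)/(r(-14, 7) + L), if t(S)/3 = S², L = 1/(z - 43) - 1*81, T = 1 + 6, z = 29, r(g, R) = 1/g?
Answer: -1029/568 ≈ -1.8116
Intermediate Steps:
T = 7
L = -1135/14 (L = 1/(29 - 43) - 1*81 = 1/(-14) - 81 = -1/14 - 81 = -1135/14 ≈ -81.071)
t(S) = 3*S²
t(T)/(r(-14, 7) + L) = (3*7²)/(1/(-14) - 1135/14) = (3*49)/(-1/14 - 1135/14) = 147/(-568/7) = -7/568*147 = -1029/568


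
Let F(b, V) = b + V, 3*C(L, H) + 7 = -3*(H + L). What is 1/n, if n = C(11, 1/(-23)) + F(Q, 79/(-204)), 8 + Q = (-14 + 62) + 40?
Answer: 1564/103729 ≈ 0.015078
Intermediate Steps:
C(L, H) = -7/3 - H - L (C(L, H) = -7/3 + (-3*(H + L))/3 = -7/3 + (-3*H - 3*L)/3 = -7/3 + (-H - L) = -7/3 - H - L)
Q = 80 (Q = -8 + ((-14 + 62) + 40) = -8 + (48 + 40) = -8 + 88 = 80)
F(b, V) = V + b
n = 103729/1564 (n = (-7/3 - 1/(-23) - 1*11) + (79/(-204) + 80) = (-7/3 - 1*(-1/23) - 11) + (79*(-1/204) + 80) = (-7/3 + 1/23 - 11) + (-79/204 + 80) = -917/69 + 16241/204 = 103729/1564 ≈ 66.323)
1/n = 1/(103729/1564) = 1564/103729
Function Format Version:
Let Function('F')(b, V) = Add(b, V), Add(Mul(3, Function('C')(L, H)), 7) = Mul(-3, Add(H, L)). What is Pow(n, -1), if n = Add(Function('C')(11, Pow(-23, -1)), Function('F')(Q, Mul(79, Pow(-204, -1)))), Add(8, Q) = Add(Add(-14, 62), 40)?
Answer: Rational(1564, 103729) ≈ 0.015078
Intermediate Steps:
Function('C')(L, H) = Add(Rational(-7, 3), Mul(-1, H), Mul(-1, L)) (Function('C')(L, H) = Add(Rational(-7, 3), Mul(Rational(1, 3), Mul(-3, Add(H, L)))) = Add(Rational(-7, 3), Mul(Rational(1, 3), Add(Mul(-3, H), Mul(-3, L)))) = Add(Rational(-7, 3), Add(Mul(-1, H), Mul(-1, L))) = Add(Rational(-7, 3), Mul(-1, H), Mul(-1, L)))
Q = 80 (Q = Add(-8, Add(Add(-14, 62), 40)) = Add(-8, Add(48, 40)) = Add(-8, 88) = 80)
Function('F')(b, V) = Add(V, b)
n = Rational(103729, 1564) (n = Add(Add(Rational(-7, 3), Mul(-1, Pow(-23, -1)), Mul(-1, 11)), Add(Mul(79, Pow(-204, -1)), 80)) = Add(Add(Rational(-7, 3), Mul(-1, Rational(-1, 23)), -11), Add(Mul(79, Rational(-1, 204)), 80)) = Add(Add(Rational(-7, 3), Rational(1, 23), -11), Add(Rational(-79, 204), 80)) = Add(Rational(-917, 69), Rational(16241, 204)) = Rational(103729, 1564) ≈ 66.323)
Pow(n, -1) = Pow(Rational(103729, 1564), -1) = Rational(1564, 103729)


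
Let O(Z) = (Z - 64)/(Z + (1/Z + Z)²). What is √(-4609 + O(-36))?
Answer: I*√12329441902932481/1635553 ≈ 67.89*I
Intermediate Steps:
O(Z) = (-64 + Z)/(Z + (Z + 1/Z)²)
√(-4609 + O(-36)) = √(-4609 + (-36)²*(-64 - 36)/((-36)³ + (1 + (-36)²)²)) = √(-4609 + 1296*(-100)/(-46656 + (1 + 1296)²)) = √(-4609 + 1296*(-100)/(-46656 + 1297²)) = √(-4609 + 1296*(-100)/(-46656 + 1682209)) = √(-4609 + 1296*(-100)/1635553) = √(-4609 + 1296*(1/1635553)*(-100)) = √(-4609 - 129600/1635553) = √(-7538393377/1635553) = I*√12329441902932481/1635553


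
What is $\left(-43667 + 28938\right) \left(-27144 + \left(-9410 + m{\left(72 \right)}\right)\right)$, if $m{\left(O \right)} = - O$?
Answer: $539464354$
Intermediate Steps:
$\left(-43667 + 28938\right) \left(-27144 + \left(-9410 + m{\left(72 \right)}\right)\right) = \left(-43667 + 28938\right) \left(-27144 - 9482\right) = - 14729 \left(-27144 - 9482\right) = \left(-14729\right) \left(-36626\right) = 539464354$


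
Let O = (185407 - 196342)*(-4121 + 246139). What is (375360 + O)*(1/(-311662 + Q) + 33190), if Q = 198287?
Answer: -1991404117760659206/22675 ≈ -8.7824e+13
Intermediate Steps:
O = -2646466830 (O = -10935*242018 = -2646466830)
(375360 + O)*(1/(-311662 + Q) + 33190) = (375360 - 2646466830)*(1/(-311662 + 198287) + 33190) = -2646091470*(1/(-113375) + 33190) = -2646091470*(-1/113375 + 33190) = -2646091470*3762916249/113375 = -1991404117760659206/22675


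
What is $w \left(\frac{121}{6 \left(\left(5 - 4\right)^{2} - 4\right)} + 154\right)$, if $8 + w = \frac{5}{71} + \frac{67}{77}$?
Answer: $- \frac{4650577}{4473} \approx -1039.7$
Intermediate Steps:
$w = - \frac{38594}{5467}$ ($w = -8 + \left(\frac{5}{71} + \frac{67}{77}\right) = -8 + \frac{5142}{5467} = - \frac{38594}{5467} \approx -7.0594$)
$w \left(\frac{121}{6 \left(\left(5 - 4\right)^{2} - 4\right)} + 154\right) = - \frac{38594 \left(\frac{121}{6 \left(\left(5 - 4\right)^{2} - 4\right)} + 154\right)}{5467} = - \frac{38594 \left(\frac{121}{6 \left(1^{2} - 4\right)} + 154\right)}{5467} = - \frac{38594 \left(\frac{121}{6 \left(1 - 4\right)} + 154\right)}{5467} = - \frac{38594 \left(\frac{121}{6 \left(-3\right)} + 154\right)}{5467} = - \frac{38594 \left(\frac{121}{-18} + 154\right)}{5467} = - \frac{38594 \left(121 \left(- \frac{1}{18}\right) + 154\right)}{5467} = - \frac{38594 \left(- \frac{121}{18} + 154\right)}{5467} = \left(- \frac{38594}{5467}\right) \frac{2651}{18} = - \frac{4650577}{4473}$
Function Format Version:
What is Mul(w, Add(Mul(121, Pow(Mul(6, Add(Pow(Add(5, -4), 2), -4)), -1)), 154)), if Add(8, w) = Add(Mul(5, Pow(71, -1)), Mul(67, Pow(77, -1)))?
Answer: Rational(-4650577, 4473) ≈ -1039.7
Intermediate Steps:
w = Rational(-38594, 5467) (w = Add(-8, Add(Mul(5, Pow(71, -1)), Mul(67, Pow(77, -1)))) = Add(-8, Add(Mul(5, Rational(1, 71)), Mul(67, Rational(1, 77)))) = Add(-8, Add(Rational(5, 71), Rational(67, 77))) = Add(-8, Rational(5142, 5467)) = Rational(-38594, 5467) ≈ -7.0594)
Mul(w, Add(Mul(121, Pow(Mul(6, Add(Pow(Add(5, -4), 2), -4)), -1)), 154)) = Mul(Rational(-38594, 5467), Add(Mul(121, Pow(Mul(6, Add(Pow(Add(5, -4), 2), -4)), -1)), 154)) = Mul(Rational(-38594, 5467), Add(Mul(121, Pow(Mul(6, Add(Pow(1, 2), -4)), -1)), 154)) = Mul(Rational(-38594, 5467), Add(Mul(121, Pow(Mul(6, Add(1, -4)), -1)), 154)) = Mul(Rational(-38594, 5467), Add(Mul(121, Pow(Mul(6, -3), -1)), 154)) = Mul(Rational(-38594, 5467), Add(Mul(121, Pow(-18, -1)), 154)) = Mul(Rational(-38594, 5467), Add(Mul(121, Rational(-1, 18)), 154)) = Mul(Rational(-38594, 5467), Add(Rational(-121, 18), 154)) = Mul(Rational(-38594, 5467), Rational(2651, 18)) = Rational(-4650577, 4473)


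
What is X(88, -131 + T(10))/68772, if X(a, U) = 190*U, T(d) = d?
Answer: -1045/3126 ≈ -0.33429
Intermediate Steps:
X(88, -131 + T(10))/68772 = (190*(-131 + 10))/68772 = (190*(-121))*(1/68772) = -22990*1/68772 = -1045/3126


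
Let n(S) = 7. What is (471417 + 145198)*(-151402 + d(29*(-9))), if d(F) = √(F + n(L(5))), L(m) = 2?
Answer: -93356744230 + 616615*I*√254 ≈ -9.3357e+10 + 9.8272e+6*I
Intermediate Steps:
d(F) = √(7 + F) (d(F) = √(F + 7) = √(7 + F))
(471417 + 145198)*(-151402 + d(29*(-9))) = (471417 + 145198)*(-151402 + √(7 + 29*(-9))) = 616615*(-151402 + √(7 - 261)) = 616615*(-151402 + √(-254)) = 616615*(-151402 + I*√254) = -93356744230 + 616615*I*√254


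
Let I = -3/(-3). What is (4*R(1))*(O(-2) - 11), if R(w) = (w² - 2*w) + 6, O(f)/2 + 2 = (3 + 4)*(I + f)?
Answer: -580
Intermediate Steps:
I = 1 (I = -3*(-⅓) = 1)
O(f) = 10 + 14*f (O(f) = -4 + 2*((3 + 4)*(1 + f)) = -4 + 2*(7*(1 + f)) = -4 + 2*(7 + 7*f) = -4 + (14 + 14*f) = 10 + 14*f)
R(w) = 6 + w² - 2*w
(4*R(1))*(O(-2) - 11) = (4*(6 + 1² - 2*1))*((10 + 14*(-2)) - 11) = (4*(6 + 1 - 2))*((10 - 28) - 11) = (4*5)*(-18 - 11) = 20*(-29) = -580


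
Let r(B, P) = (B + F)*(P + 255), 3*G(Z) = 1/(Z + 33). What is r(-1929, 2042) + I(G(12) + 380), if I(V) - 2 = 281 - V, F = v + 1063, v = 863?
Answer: -943381/135 ≈ -6988.0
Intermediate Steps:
F = 1926 (F = 863 + 1063 = 1926)
G(Z) = 1/(3*(33 + Z)) (G(Z) = 1/(3*(Z + 33)) = 1/(3*(33 + Z)))
I(V) = 283 - V (I(V) = 2 + (281 - V) = 283 - V)
r(B, P) = (255 + P)*(1926 + B) (r(B, P) = (B + 1926)*(P + 255) = (1926 + B)*(255 + P) = (255 + P)*(1926 + B))
r(-1929, 2042) + I(G(12) + 380) = (491130 + 255*(-1929) + 1926*2042 - 1929*2042) + (283 - (1/(3*(33 + 12)) + 380)) = (491130 - 491895 + 3932892 - 3939018) + (283 - ((⅓)/45 + 380)) = -6891 + (283 - ((⅓)*(1/45) + 380)) = -6891 + (283 - (1/135 + 380)) = -6891 + (283 - 1*51301/135) = -6891 + (283 - 51301/135) = -6891 - 13096/135 = -943381/135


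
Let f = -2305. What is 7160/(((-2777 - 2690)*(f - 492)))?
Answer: 7160/15291199 ≈ 0.00046824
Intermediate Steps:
7160/(((-2777 - 2690)*(f - 492))) = 7160/(((-2777 - 2690)*(-2305 - 492))) = 7160/((-5467*(-2797))) = 7160/15291199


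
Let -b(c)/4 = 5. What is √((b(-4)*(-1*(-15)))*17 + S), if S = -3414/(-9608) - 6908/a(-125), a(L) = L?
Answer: I*√18190049310965/60050 ≈ 71.024*I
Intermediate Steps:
b(c) = -20 (b(c) = -4*5 = -20)
S = 33399407/600500 (S = -3414/(-9608) - 6908/(-125) = -3414*(-1/9608) - 6908*(-1/125) = 1707/4804 + 6908/125 = 33399407/600500 ≈ 55.619)
√((b(-4)*(-1*(-15)))*17 + S) = √(-(-20)*(-15)*17 + 33399407/600500) = √(-20*15*17 + 33399407/600500) = √(-300*17 + 33399407/600500) = √(-5100 + 33399407/600500) = √(-3029150593/600500) = I*√18190049310965/60050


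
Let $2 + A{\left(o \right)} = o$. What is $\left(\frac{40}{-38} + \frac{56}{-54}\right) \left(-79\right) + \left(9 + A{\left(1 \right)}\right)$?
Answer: $\frac{88792}{513} \approx 173.08$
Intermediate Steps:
$A{\left(o \right)} = -2 + o$
$\left(\frac{40}{-38} + \frac{56}{-54}\right) \left(-79\right) + \left(9 + A{\left(1 \right)}\right) = \left(\frac{40}{-38} + \frac{56}{-54}\right) \left(-79\right) + \left(9 + \left(-2 + 1\right)\right) = \left(40 \left(- \frac{1}{38}\right) + 56 \left(- \frac{1}{54}\right)\right) \left(-79\right) + \left(9 - 1\right) = \left(- \frac{20}{19} - \frac{28}{27}\right) \left(-79\right) + 8 = \left(- \frac{1072}{513}\right) \left(-79\right) + 8 = \frac{84688}{513} + 8 = \frac{88792}{513}$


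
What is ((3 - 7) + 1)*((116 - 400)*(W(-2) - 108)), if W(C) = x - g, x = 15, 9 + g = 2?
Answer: -73272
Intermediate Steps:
g = -7 (g = -9 + 2 = -7)
W(C) = 22 (W(C) = 15 - 1*(-7) = 15 + 7 = 22)
((3 - 7) + 1)*((116 - 400)*(W(-2) - 108)) = ((3 - 7) + 1)*((116 - 400)*(22 - 108)) = (-4 + 1)*(-284*(-86)) = -3*24424 = -73272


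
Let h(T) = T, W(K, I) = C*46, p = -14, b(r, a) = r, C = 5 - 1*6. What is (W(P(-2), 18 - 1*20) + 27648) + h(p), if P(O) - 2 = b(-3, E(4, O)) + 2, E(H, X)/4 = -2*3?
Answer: 27588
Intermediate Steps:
E(H, X) = -24 (E(H, X) = 4*(-2*3) = 4*(-6) = -24)
C = -1 (C = 5 - 6 = -1)
P(O) = 1 (P(O) = 2 + (-3 + 2) = 2 - 1 = 1)
W(K, I) = -46 (W(K, I) = -1*46 = -46)
(W(P(-2), 18 - 1*20) + 27648) + h(p) = (-46 + 27648) - 14 = 27602 - 14 = 27588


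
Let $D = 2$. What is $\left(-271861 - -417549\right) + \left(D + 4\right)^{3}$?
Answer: $145904$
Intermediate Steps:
$\left(-271861 - -417549\right) + \left(D + 4\right)^{3} = \left(-271861 - -417549\right) + \left(2 + 4\right)^{3} = \left(-271861 + 417549\right) + 6^{3} = 145688 + 216 = 145904$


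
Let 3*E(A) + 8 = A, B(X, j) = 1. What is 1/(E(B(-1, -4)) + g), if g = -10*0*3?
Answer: -3/7 ≈ -0.42857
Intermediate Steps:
E(A) = -8/3 + A/3
g = 0 (g = 0*3 = 0)
1/(E(B(-1, -4)) + g) = 1/((-8/3 + (⅓)*1) + 0) = 1/((-8/3 + ⅓) + 0) = 1/(-7/3 + 0) = 1/(-7/3) = -3/7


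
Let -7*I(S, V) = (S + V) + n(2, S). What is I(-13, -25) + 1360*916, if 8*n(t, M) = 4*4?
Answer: 8720356/7 ≈ 1.2458e+6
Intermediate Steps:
n(t, M) = 2 (n(t, M) = (4*4)/8 = (⅛)*16 = 2)
I(S, V) = -2/7 - S/7 - V/7 (I(S, V) = -((S + V) + 2)/7 = -(2 + S + V)/7 = -2/7 - S/7 - V/7)
I(-13, -25) + 1360*916 = (-2/7 - ⅐*(-13) - ⅐*(-25)) + 1360*916 = (-2/7 + 13/7 + 25/7) + 1245760 = 36/7 + 1245760 = 8720356/7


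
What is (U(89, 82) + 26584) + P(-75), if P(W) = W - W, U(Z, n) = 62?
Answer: 26646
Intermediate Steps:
P(W) = 0
(U(89, 82) + 26584) + P(-75) = (62 + 26584) + 0 = 26646 + 0 = 26646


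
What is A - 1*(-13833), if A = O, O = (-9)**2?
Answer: 13914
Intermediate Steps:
O = 81
A = 81
A - 1*(-13833) = 81 - 1*(-13833) = 81 + 13833 = 13914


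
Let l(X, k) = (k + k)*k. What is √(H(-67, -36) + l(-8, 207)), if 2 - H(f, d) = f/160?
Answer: 3*√15235630/40 ≈ 292.75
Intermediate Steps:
l(X, k) = 2*k² (l(X, k) = (2*k)*k = 2*k²)
H(f, d) = 2 - f/160
√(H(-67, -36) + l(-8, 207)) = √((2 - 1/160*(-67)) + 2*207²) = √((2 + 67/160) + 2*42849) = √(387/160 + 85698) = √(13712067/160) = 3*√15235630/40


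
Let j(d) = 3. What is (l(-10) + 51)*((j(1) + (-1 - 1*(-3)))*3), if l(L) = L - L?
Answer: 765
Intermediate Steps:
l(L) = 0
(l(-10) + 51)*((j(1) + (-1 - 1*(-3)))*3) = (0 + 51)*((3 + (-1 - 1*(-3)))*3) = 51*((3 + (-1 + 3))*3) = 51*((3 + 2)*3) = 51*(5*3) = 51*15 = 765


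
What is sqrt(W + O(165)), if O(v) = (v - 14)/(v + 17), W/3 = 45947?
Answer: sqrt(4565872766)/182 ≈ 371.27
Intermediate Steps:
W = 137841 (W = 3*45947 = 137841)
O(v) = (-14 + v)/(17 + v)
sqrt(W + O(165)) = sqrt(137841 + (-14 + 165)/(17 + 165)) = sqrt(137841 + 151/182) = sqrt(25087213/182) = sqrt(4565872766)/182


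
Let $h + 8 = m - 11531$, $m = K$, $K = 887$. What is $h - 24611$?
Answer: $-35263$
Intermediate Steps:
$m = 887$
$h = -10652$ ($h = -8 + \left(887 - 11531\right) = -8 - 10644 = -10652$)
$h - 24611 = -10652 - 24611 = -35263$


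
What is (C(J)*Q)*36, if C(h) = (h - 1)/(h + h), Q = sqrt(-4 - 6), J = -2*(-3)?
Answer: 15*I*sqrt(10) ≈ 47.434*I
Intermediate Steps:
J = 6
Q = I*sqrt(10) (Q = sqrt(-10) = I*sqrt(10) ≈ 3.1623*I)
C(h) = (-1 + h)/(2*h) (C(h) = (-1 + h)/((2*h)) = (-1 + h)*(1/(2*h)) = (-1 + h)/(2*h))
(C(J)*Q)*36 = (((1/2)*(-1 + 6)/6)*(I*sqrt(10)))*36 = (((1/2)*(1/6)*5)*(I*sqrt(10)))*36 = (5*(I*sqrt(10))/12)*36 = (5*I*sqrt(10)/12)*36 = 15*I*sqrt(10)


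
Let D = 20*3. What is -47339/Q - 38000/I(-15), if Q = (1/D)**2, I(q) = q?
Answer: -511253600/3 ≈ -1.7042e+8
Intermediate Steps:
D = 60
Q = 1/3600 (Q = (1/60)**2 = 1/3600 ≈ 0.00027778)
-47339/Q - 38000/I(-15) = -47339/1/3600 - 38000/(-15) = -47339*3600 - 38000*(-1/15) = -170420400 + 7600/3 = -511253600/3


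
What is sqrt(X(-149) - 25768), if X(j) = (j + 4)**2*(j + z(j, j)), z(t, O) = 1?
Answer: 2*I*sqrt(784367) ≈ 1771.3*I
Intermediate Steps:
X(j) = (4 + j)**2*(1 + j) (X(j) = (j + 4)**2*(j + 1) = (4 + j)**2*(1 + j))
sqrt(X(-149) - 25768) = sqrt((4 - 149)**2*(1 - 149) - 25768) = sqrt((-145)**2*(-148) - 25768) = sqrt(21025*(-148) - 25768) = sqrt(-3111700 - 25768) = sqrt(-3137468) = 2*I*sqrt(784367)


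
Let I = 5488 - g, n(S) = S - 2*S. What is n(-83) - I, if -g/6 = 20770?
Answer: -130025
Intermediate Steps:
g = -124620 (g = -6*20770 = -124620)
n(S) = -S
I = 130108 (I = 5488 - 1*(-124620) = 5488 + 124620 = 130108)
n(-83) - I = -1*(-83) - 1*130108 = 83 - 130108 = -130025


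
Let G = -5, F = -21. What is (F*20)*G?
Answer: 2100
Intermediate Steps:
(F*20)*G = -21*20*(-5) = -420*(-5) = 2100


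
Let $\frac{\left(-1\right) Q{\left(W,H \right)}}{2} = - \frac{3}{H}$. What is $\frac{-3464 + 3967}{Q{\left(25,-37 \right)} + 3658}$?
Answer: $\frac{18611}{135340} \approx 0.13751$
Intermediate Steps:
$Q{\left(W,H \right)} = \frac{6}{H}$ ($Q{\left(W,H \right)} = - 2 \left(- \frac{3}{H}\right) = \frac{6}{H}$)
$\frac{-3464 + 3967}{Q{\left(25,-37 \right)} + 3658} = \frac{-3464 + 3967}{\frac{6}{-37} + 3658} = \frac{503}{6 \left(- \frac{1}{37}\right) + 3658} = \frac{503}{- \frac{6}{37} + 3658} = \frac{503}{\frac{135340}{37}} = 503 \cdot \frac{37}{135340} = \frac{18611}{135340}$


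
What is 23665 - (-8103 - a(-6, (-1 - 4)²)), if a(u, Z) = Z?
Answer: 31793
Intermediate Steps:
23665 - (-8103 - a(-6, (-1 - 4)²)) = 23665 - (-8103 - (-1 - 4)²) = 23665 - (-8103 - 1*(-5)²) = 23665 - (-8103 - 1*25) = 23665 - (-8103 - 25) = 23665 - 1*(-8128) = 23665 + 8128 = 31793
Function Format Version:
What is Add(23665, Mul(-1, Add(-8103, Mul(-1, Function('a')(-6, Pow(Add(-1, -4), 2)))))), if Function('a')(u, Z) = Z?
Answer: 31793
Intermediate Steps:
Add(23665, Mul(-1, Add(-8103, Mul(-1, Function('a')(-6, Pow(Add(-1, -4), 2)))))) = Add(23665, Mul(-1, Add(-8103, Mul(-1, Pow(Add(-1, -4), 2))))) = Add(23665, Mul(-1, Add(-8103, Mul(-1, Pow(-5, 2))))) = Add(23665, Mul(-1, Add(-8103, Mul(-1, 25)))) = Add(23665, Mul(-1, Add(-8103, -25))) = Add(23665, Mul(-1, -8128)) = Add(23665, 8128) = 31793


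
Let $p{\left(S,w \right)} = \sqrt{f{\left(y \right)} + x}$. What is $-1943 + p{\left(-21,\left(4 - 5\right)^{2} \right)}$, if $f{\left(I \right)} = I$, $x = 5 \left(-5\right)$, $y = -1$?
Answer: $-1943 + i \sqrt{26} \approx -1943.0 + 5.099 i$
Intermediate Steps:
$x = -25$
$p{\left(S,w \right)} = i \sqrt{26}$ ($p{\left(S,w \right)} = \sqrt{-1 - 25} = \sqrt{-26} = i \sqrt{26}$)
$-1943 + p{\left(-21,\left(4 - 5\right)^{2} \right)} = -1943 + i \sqrt{26}$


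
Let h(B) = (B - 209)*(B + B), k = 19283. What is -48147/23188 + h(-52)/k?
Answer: -27182139/40648564 ≈ -0.66871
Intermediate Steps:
h(B) = 2*B*(-209 + B) (h(B) = (-209 + B)*(2*B) = 2*B*(-209 + B))
-48147/23188 + h(-52)/k = -48147/23188 + (2*(-52)*(-209 - 52))/19283 = -48147*1/23188 + (2*(-52)*(-261))*(1/19283) = -4377/2108 + 27144*(1/19283) = -4377/2108 + 27144/19283 = -27182139/40648564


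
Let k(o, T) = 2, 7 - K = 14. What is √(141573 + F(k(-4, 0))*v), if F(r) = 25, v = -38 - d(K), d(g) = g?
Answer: √140798 ≈ 375.23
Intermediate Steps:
K = -7 (K = 7 - 1*14 = 7 - 14 = -7)
v = -31 (v = -38 - 1*(-7) = -38 + 7 = -31)
√(141573 + F(k(-4, 0))*v) = √(141573 + 25*(-31)) = √(141573 - 775) = √140798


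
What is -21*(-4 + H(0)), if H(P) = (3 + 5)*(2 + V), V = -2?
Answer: 84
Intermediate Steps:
H(P) = 0 (H(P) = (3 + 5)*(2 - 2) = 8*0 = 0)
-21*(-4 + H(0)) = -21*(-4 + 0) = -21*(-4) = 84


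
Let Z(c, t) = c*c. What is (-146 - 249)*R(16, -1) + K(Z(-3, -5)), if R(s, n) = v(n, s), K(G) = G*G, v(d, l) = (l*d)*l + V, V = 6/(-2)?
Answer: 102386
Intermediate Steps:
Z(c, t) = c²
V = -3 (V = 6*(-½) = -3)
v(d, l) = -3 + d*l² (v(d, l) = (l*d)*l - 3 = (d*l)*l - 3 = d*l² - 3 = -3 + d*l²)
K(G) = G²
R(s, n) = -3 + n*s²
(-146 - 249)*R(16, -1) + K(Z(-3, -5)) = (-146 - 249)*(-3 - 1*16²) + ((-3)²)² = -395*(-3 - 1*256) + 9² = -395*(-3 - 256) + 81 = -395*(-259) + 81 = 102305 + 81 = 102386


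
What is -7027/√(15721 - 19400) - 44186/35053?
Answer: -44186/35053 + 7027*I*√3679/3679 ≈ -1.2605 + 115.85*I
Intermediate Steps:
-7027/√(15721 - 19400) - 44186/35053 = -7027*(-I*√3679/3679) - 44186*1/35053 = -7027*(-I*√3679/3679) - 44186/35053 = -(-7027)*I*√3679/3679 - 44186/35053 = 7027*I*√3679/3679 - 44186/35053 = -44186/35053 + 7027*I*√3679/3679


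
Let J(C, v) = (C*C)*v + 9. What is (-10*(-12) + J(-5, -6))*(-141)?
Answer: 2961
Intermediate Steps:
J(C, v) = 9 + v*C² (J(C, v) = C²*v + 9 = v*C² + 9 = 9 + v*C²)
(-10*(-12) + J(-5, -6))*(-141) = (-10*(-12) + (9 - 6*(-5)²))*(-141) = (120 + (9 - 6*25))*(-141) = (120 + (9 - 150))*(-141) = (120 - 141)*(-141) = -21*(-141) = 2961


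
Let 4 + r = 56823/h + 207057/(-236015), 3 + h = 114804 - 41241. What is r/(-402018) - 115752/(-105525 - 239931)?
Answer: 24935814139561193/74417410642263728 ≈ 0.33508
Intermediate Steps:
h = 73560 (h = -3 + (114804 - 41241) = -3 + 73563 = 73560)
r = -950201149/231483512 (r = -4 + (56823/73560 + 207057/(-236015)) = -4 + (56823*(1/73560) + 207057*(-1/236015)) = -4 + (18941/24520 - 207057/236015) = -4 - 24267101/231483512 = -950201149/231483512 ≈ -4.1048)
r/(-402018) - 115752/(-105525 - 239931) = -950201149/231483512/(-402018) - 115752/(-105525 - 239931) = -950201149/231483512*(-1/402018) - 115752/(-345456) = 950201149/93060538527216 - 115752*(-1/345456) = 950201149/93060538527216 + 4823/14394 = 24935814139561193/74417410642263728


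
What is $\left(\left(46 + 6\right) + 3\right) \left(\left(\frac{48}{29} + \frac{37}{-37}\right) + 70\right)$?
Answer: $\frac{112695}{29} \approx 3886.0$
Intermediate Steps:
$\left(\left(46 + 6\right) + 3\right) \left(\left(\frac{48}{29} + \frac{37}{-37}\right) + 70\right) = \left(52 + 3\right) \left(\left(48 \cdot \frac{1}{29} + 37 \left(- \frac{1}{37}\right)\right) + 70\right) = 55 \left(\left(\frac{48}{29} - 1\right) + 70\right) = 55 \left(\frac{19}{29} + 70\right) = 55 \cdot \frac{2049}{29} = \frac{112695}{29}$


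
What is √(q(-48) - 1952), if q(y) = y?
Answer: 20*I*√5 ≈ 44.721*I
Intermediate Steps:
√(q(-48) - 1952) = √(-48 - 1952) = √(-2000) = 20*I*√5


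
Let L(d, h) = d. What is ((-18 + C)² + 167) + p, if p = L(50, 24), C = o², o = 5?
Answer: 266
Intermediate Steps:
C = 25 (C = 5² = 25)
p = 50
((-18 + C)² + 167) + p = ((-18 + 25)² + 167) + 50 = (7² + 167) + 50 = (49 + 167) + 50 = 216 + 50 = 266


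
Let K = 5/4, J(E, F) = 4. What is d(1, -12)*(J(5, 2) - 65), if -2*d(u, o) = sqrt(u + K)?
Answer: 183/4 ≈ 45.750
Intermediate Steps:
K = 5/4 (K = 5*(1/4) = 5/4 ≈ 1.2500)
d(u, o) = -sqrt(5/4 + u)/2 (d(u, o) = -sqrt(u + 5/4)/2 = -sqrt(5/4 + u)/2)
d(1, -12)*(J(5, 2) - 65) = (-sqrt(5 + 4*1)/4)*(4 - 65) = -sqrt(5 + 4)/4*(-61) = -sqrt(9)/4*(-61) = -1/4*3*(-61) = -3/4*(-61) = 183/4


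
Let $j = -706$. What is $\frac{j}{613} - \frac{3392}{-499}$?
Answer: $\frac{1727002}{305887} \approx 5.6459$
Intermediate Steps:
$\frac{j}{613} - \frac{3392}{-499} = - \frac{706}{613} - \frac{3392}{-499} = \left(-706\right) \frac{1}{613} - - \frac{3392}{499} = - \frac{706}{613} + \frac{3392}{499} = \frac{1727002}{305887}$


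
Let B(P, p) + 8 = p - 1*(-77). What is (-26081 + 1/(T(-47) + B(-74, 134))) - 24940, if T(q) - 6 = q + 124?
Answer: -14592005/286 ≈ -51021.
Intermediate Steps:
B(P, p) = 69 + p (B(P, p) = -8 + (p - 1*(-77)) = -8 + (p + 77) = -8 + (77 + p) = 69 + p)
T(q) = 130 + q (T(q) = 6 + (q + 124) = 6 + (124 + q) = 130 + q)
(-26081 + 1/(T(-47) + B(-74, 134))) - 24940 = (-26081 + 1/((130 - 47) + (69 + 134))) - 24940 = (-26081 + 1/(83 + 203)) - 24940 = (-26081 + 1/286) - 24940 = -7459165/286 - 24940 = -14592005/286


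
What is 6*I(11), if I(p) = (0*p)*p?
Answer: 0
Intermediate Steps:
I(p) = 0 (I(p) = 0*p = 0)
6*I(11) = 6*0 = 0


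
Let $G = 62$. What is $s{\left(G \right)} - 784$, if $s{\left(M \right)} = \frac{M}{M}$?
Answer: $-783$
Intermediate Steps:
$s{\left(M \right)} = 1$
$s{\left(G \right)} - 784 = 1 - 784 = -783$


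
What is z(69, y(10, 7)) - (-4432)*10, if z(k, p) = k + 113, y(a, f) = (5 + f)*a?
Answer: 44502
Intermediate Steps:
y(a, f) = a*(5 + f)
z(k, p) = 113 + k
z(69, y(10, 7)) - (-4432)*10 = (113 + 69) - (-4432)*10 = 182 - 1*(-44320) = 182 + 44320 = 44502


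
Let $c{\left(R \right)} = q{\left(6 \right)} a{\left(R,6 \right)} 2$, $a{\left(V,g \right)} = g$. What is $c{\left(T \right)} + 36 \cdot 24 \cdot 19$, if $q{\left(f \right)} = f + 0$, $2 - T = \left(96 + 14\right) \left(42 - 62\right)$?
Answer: $16488$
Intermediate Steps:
$T = 2202$ ($T = 2 - \left(96 + 14\right) \left(42 - 62\right) = 2 - 110 \left(-20\right) = 2 - -2200 = 2 + 2200 = 2202$)
$q{\left(f \right)} = f$
$c{\left(R \right)} = 72$ ($c{\left(R \right)} = 6 \cdot 6 \cdot 2 = 36 \cdot 2 = 72$)
$c{\left(T \right)} + 36 \cdot 24 \cdot 19 = 72 + 36 \cdot 24 \cdot 19 = 72 + 864 \cdot 19 = 72 + 16416 = 16488$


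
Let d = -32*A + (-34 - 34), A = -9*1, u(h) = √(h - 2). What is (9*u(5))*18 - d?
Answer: -220 + 162*√3 ≈ 60.592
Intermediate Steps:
u(h) = √(-2 + h)
A = -9
d = 220 (d = -32*(-9) + (-34 - 34) = 288 - 68 = 220)
(9*u(5))*18 - d = (9*√(-2 + 5))*18 - 1*220 = (9*√3)*18 - 220 = 162*√3 - 220 = -220 + 162*√3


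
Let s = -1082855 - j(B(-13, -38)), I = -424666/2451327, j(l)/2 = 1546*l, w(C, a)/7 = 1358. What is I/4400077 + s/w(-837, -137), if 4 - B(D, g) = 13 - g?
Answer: -131327729883880585/1331584128714462 ≈ -98.625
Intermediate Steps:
w(C, a) = 9506 (w(C, a) = 7*1358 = 9506)
B(D, g) = -9 + g (B(D, g) = 4 - (13 - g) = 4 + (-13 + g) = -9 + g)
j(l) = 3092*l (j(l) = 2*(1546*l) = 3092*l)
I = -424666/2451327 (I = -424666*1/2451327 = -424666/2451327 ≈ -0.17324)
s = -937531 (s = -1082855 - 3092*(-9 - 38) = -1082855 - 3092*(-47) = -1082855 - 1*(-145324) = -1082855 + 145324 = -937531)
I/4400077 + s/w(-837, -137) = -424666/2451327/4400077 - 937531/9506 = -424666/2451327*1/4400077 - 937531*1/9506 = -38606/980547959289 - 133933/1358 = -131327729883880585/1331584128714462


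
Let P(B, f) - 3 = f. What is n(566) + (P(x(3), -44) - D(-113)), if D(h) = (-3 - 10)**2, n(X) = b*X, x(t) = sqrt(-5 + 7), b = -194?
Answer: -110014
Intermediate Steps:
x(t) = sqrt(2)
n(X) = -194*X
P(B, f) = 3 + f
D(h) = 169 (D(h) = (-13)**2 = 169)
n(566) + (P(x(3), -44) - D(-113)) = -194*566 + ((3 - 44) - 1*169) = -109804 + (-41 - 169) = -109804 - 210 = -110014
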